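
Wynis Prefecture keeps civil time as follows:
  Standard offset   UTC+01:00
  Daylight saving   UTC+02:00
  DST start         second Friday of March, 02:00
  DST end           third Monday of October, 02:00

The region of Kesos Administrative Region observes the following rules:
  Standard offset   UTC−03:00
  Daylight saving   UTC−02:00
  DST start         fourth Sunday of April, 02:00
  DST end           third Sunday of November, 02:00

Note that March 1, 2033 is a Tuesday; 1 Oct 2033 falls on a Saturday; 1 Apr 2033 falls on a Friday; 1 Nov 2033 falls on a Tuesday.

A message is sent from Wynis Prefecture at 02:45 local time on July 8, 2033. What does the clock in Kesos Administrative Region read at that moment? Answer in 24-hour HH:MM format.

22:45

1 March 2033 is a Tuesday, so the first Friday is March 4 and the second is March 11.
1 October 2033 is a Saturday, so the first Monday is October 3 and the third is October 17.
July 8, 2033 lies within the daylight-saving period (11 March – 17 October), so Wynis Prefecture is on daylight time, UTC+02:00.
02:45 Wynis Prefecture − 2h = 00:45 UTC.
1 April 2033 is a Friday, so the first Sunday is April 3 and the fourth is April 24.
1 November 2033 is a Tuesday, so the first Sunday is November 6 and the third is November 20.
At the standard offset (UTC−03:00), 00:45 UTC − 3h = 21:45 Kesos Administrative Region standard time (rolling into the previous day, 7 July 2033).
The standard-time date in Kesos Administrative Region, July 7, 2033, falls between 24 April and 20 November, so daylight saving is in effect and Kesos Administrative Region is at UTC−02:00.
00:45 UTC − 2h = 22:45 Kesos Administrative Region (rolling into the previous day, 7 July 2033).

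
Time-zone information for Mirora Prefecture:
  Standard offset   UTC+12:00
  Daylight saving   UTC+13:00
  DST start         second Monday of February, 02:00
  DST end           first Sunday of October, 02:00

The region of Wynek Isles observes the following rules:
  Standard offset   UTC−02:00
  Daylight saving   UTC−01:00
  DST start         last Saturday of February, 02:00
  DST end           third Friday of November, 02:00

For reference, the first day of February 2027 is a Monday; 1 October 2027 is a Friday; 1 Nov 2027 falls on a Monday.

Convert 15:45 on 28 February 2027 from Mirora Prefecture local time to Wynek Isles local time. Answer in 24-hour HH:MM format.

01:45

1 February 2027 is a Monday, so the first Monday is February 1 and the second is February 8.
1 October 2027 is a Friday, so the first Sunday is October 3.
28 February 2027 lies within the daylight-saving period (8 February – 3 October), so Mirora Prefecture is on daylight time, UTC+13:00.
15:45 Mirora Prefecture − 13h = 02:45 UTC.
1 February 2027 is a Monday, so Saturdays fall on 6, 13, 20, 27; the last is February 27.
1 November 2027 is a Monday, so the first Friday is November 5 and the third is November 19.
At the standard offset (UTC−02:00), 02:45 UTC − 2h = 00:45 Wynek Isles standard time.
The standard-time date in Wynek Isles, 28 February 2027, falls between 27 February and 19 November, so daylight saving is in effect and Wynek Isles is at UTC−01:00.
02:45 UTC − 1h = 01:45 Wynek Isles.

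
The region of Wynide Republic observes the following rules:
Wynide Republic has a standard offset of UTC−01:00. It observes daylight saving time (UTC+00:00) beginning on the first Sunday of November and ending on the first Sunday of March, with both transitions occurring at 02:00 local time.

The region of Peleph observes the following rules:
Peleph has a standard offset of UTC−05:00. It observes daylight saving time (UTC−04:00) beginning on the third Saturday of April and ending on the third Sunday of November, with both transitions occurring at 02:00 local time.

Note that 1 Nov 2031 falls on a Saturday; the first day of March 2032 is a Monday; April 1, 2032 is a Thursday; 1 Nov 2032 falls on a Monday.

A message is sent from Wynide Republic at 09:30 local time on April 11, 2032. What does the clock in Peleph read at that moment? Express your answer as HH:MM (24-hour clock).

05:30

1 November 2031 is a Saturday, so the first Sunday is November 2.
1 March 2032 is a Monday, so the first Sunday is March 7.
Daylight saving runs 2 November 2031 – 7 March 2032; April 11, 2032 is outside that window, so Wynide Republic is on standard time at UTC−01:00.
09:30 Wynide Republic + 1h = 10:30 UTC.
1 April 2032 is a Thursday, so the first Saturday is April 3 and the third is April 17.
1 November 2032 is a Monday, so the first Sunday is November 7 and the third is November 21.
At the standard offset (UTC−05:00), 10:30 UTC − 5h = 05:30 Peleph standard time.
The standard-time date in Peleph, April 11, 2032, is outside the daylight-saving period (17 April – 21 November), so Peleph is on standard time, UTC−05:00.
10:30 UTC − 5h = 05:30 Peleph.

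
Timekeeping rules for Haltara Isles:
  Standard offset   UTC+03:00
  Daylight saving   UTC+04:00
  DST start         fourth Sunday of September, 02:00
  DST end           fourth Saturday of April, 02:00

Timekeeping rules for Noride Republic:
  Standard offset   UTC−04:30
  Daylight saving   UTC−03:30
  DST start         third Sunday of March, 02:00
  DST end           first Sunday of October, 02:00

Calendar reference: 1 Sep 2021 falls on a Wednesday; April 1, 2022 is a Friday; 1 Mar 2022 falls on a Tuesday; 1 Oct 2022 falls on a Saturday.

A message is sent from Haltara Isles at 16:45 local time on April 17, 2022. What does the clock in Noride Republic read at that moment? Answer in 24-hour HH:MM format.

09:15

1 September 2021 is a Wednesday, so the first Sunday is September 5 and the fourth is September 26.
1 April 2022 is a Friday, so the first Saturday is April 2 and the fourth is April 23.
April 17, 2022 lies within the daylight-saving period (26 September 2021 – 23 April 2022), so Haltara Isles is on daylight time, UTC+04:00.
16:45 Haltara Isles − 4h = 12:45 UTC.
1 March 2022 is a Tuesday, so the first Sunday is March 6 and the third is March 20.
1 October 2022 is a Saturday, so the first Sunday is October 2.
At the standard offset (UTC−04:30), 12:45 UTC − 4h30m = 08:15 Noride Republic standard time.
Daylight saving runs 20 March – 2 October; the standard-time date in Noride Republic, April 17, 2022, is inside that window, so Noride Republic is at UTC−03:30.
12:45 UTC − 3h30m = 09:15 Noride Republic.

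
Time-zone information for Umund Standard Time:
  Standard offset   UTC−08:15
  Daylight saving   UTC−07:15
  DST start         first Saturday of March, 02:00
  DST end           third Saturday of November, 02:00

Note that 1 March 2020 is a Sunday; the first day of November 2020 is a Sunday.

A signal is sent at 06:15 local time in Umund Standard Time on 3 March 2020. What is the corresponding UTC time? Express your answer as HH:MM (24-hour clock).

14:30

1 March 2020 is a Sunday, so the first Saturday is March 7.
1 November 2020 is a Sunday, so the first Saturday is November 7 and the third is November 21.
3 March 2020 is outside the daylight-saving period (7 March – 21 November), so Umund Standard Time is on standard time, UTC−08:15.
06:15 local + 8h15m = 14:30 UTC.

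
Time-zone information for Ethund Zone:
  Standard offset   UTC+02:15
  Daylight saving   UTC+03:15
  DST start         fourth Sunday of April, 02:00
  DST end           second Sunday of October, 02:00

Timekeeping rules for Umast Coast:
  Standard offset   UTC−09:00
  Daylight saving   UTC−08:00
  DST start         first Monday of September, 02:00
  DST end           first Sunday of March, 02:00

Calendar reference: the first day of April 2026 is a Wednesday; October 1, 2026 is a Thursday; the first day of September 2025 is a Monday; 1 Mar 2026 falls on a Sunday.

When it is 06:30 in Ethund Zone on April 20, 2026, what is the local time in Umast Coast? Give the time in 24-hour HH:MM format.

19:15

1 April 2026 is a Wednesday, so the first Sunday is April 5 and the fourth is April 26.
1 October 2026 is a Thursday, so the first Sunday is October 4 and the second is October 11.
April 20, 2026 does not fall between 26 April and 11 October, so daylight saving is not in effect and Ethund Zone is at UTC+02:15.
06:30 Ethund Zone − 2h15m = 04:15 UTC.
1 September 2025 is a Monday, so the first Monday is September 1.
1 March 2026 is a Sunday, so the first Sunday is March 1.
At the standard offset (UTC−09:00), 04:15 UTC − 9h = 19:15 Umast Coast standard time (rolling into the previous day, 19 April 2026).
The standard-time date in Umast Coast, April 19, 2026, is outside the daylight-saving period (1 September 2025 – 1 March 2026), so Umast Coast is on standard time, UTC−09:00.
04:15 UTC − 9h = 19:15 Umast Coast (rolling into the previous day, 19 April 2026).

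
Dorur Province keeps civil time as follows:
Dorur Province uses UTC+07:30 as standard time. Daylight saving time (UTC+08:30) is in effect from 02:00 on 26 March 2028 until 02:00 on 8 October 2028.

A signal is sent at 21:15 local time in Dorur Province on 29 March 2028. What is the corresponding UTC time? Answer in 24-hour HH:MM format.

29 March 2028 falls between 26 March and 8 October, so daylight saving is in effect and Dorur Province is at UTC+08:30.
21:15 local − 8h30m = 12:45 UTC.

12:45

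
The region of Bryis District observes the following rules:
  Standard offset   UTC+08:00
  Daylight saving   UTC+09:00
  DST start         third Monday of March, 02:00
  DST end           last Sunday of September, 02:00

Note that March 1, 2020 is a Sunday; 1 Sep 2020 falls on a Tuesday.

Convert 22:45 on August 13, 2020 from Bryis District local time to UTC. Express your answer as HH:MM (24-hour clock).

13:45

1 March 2020 is a Sunday, so the first Monday is March 2 and the third is March 16.
1 September 2020 is a Tuesday, so Sundays fall on 6, 13, 20, 27; the last is September 27.
Daylight saving runs 16 March – 27 September; August 13, 2020 is inside that window, so Bryis District is at UTC+09:00.
22:45 local − 9h = 13:45 UTC.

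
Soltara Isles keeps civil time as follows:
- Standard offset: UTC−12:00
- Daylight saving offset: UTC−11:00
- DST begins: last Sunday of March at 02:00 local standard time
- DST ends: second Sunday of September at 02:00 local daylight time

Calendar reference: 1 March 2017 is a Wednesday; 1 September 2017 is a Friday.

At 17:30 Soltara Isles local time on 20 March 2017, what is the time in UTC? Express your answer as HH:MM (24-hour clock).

1 March 2017 is a Wednesday, so Sundays fall on 5, 12, 19, 26; the last is March 26.
1 September 2017 is a Friday, so the first Sunday is September 3 and the second is September 10.
Daylight saving runs 26 March – 10 September; 20 March 2017 is outside that window, so Soltara Isles is on standard time at UTC−12:00.
17:30 local + 12h = 05:30 UTC (rolling into the next day, 21 March 2017).

05:30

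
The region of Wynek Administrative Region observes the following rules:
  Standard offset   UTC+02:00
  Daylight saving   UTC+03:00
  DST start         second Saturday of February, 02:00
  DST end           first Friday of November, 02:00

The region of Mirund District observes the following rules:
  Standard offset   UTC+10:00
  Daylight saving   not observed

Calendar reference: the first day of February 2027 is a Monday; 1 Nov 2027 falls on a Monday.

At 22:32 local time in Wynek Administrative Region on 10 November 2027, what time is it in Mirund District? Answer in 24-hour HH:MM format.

06:32

1 February 2027 is a Monday, so the first Saturday is February 6 and the second is February 13.
1 November 2027 is a Monday, so the first Friday is November 5.
10 November 2027 is outside the daylight-saving period (13 February – 5 November), so Wynek Administrative Region is on standard time, UTC+02:00.
22:32 Wynek Administrative Region − 2h = 20:32 UTC.
Mirund District stays on UTC+10:00 all year.
20:32 UTC + 10h = 06:32 Mirund District (rolling into the next day, 11 November 2027).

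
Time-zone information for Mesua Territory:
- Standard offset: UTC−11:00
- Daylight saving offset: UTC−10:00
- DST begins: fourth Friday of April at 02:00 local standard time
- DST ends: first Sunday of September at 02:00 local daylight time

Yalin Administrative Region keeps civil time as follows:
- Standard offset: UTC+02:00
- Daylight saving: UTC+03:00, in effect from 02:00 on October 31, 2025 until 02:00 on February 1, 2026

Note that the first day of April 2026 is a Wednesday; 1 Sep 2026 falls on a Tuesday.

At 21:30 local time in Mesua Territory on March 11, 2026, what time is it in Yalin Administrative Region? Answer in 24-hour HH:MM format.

10:30

1 April 2026 is a Wednesday, so the first Friday is April 3 and the fourth is April 24.
1 September 2026 is a Tuesday, so the first Sunday is September 6.
March 11, 2026 is outside the daylight-saving period (24 April – 6 September), so Mesua Territory is on standard time, UTC−11:00.
21:30 Mesua Territory + 11h = 08:30 UTC (rolling into the next day, 12 March 2026).
At the standard offset (UTC+02:00), 08:30 UTC + 2h = 10:30 Yalin Administrative Region standard time.
The standard-time date in Yalin Administrative Region, March 12, 2026, is outside the daylight-saving period (31 October 2025 – 1 February 2026), so Yalin Administrative Region is on standard time, UTC+02:00.
08:30 UTC + 2h = 10:30 Yalin Administrative Region.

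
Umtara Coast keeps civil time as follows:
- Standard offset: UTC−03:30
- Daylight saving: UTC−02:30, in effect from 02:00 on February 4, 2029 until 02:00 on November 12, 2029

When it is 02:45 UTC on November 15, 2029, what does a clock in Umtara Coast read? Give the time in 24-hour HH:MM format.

At the standard offset (UTC−03:30), 02:45 UTC − 3h30m = 23:15 Umtara Coast standard time (rolling into the previous day, 14 November 2029).
The standard-time date in Umtara Coast, November 14, 2029, is outside the daylight-saving period (4 February – 12 November), so Umtara Coast is on standard time, UTC−03:30.
02:45 UTC − 3h30m = 23:15 local (rolling into the previous day, 14 November 2029).

23:15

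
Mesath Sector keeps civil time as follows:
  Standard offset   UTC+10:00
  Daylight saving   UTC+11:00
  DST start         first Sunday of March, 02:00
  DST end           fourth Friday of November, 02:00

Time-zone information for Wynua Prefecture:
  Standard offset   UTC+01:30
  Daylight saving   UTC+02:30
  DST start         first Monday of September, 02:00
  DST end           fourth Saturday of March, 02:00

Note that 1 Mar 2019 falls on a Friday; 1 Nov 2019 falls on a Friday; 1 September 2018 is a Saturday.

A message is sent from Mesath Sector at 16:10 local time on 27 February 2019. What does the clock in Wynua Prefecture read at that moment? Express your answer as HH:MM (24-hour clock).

1 March 2019 is a Friday, so the first Sunday is March 3.
1 November 2019 is a Friday, so the first Friday is November 1 and the fourth is November 22.
27 February 2019 does not fall between 3 March and 22 November, so daylight saving is not in effect and Mesath Sector is at UTC+10:00.
16:10 Mesath Sector − 10h = 06:10 UTC.
1 September 2018 is a Saturday, so the first Monday is September 3.
1 March 2019 is a Friday, so the first Saturday is March 2 and the fourth is March 23.
At the standard offset (UTC+01:30), 06:10 UTC + 1h30m = 07:40 Wynua Prefecture standard time.
The standard-time date in Wynua Prefecture, 27 February 2019, lies within the daylight-saving period (3 September 2018 – 23 March 2019), so Wynua Prefecture is on daylight time, UTC+02:30.
06:10 UTC + 2h30m = 08:40 Wynua Prefecture.

08:40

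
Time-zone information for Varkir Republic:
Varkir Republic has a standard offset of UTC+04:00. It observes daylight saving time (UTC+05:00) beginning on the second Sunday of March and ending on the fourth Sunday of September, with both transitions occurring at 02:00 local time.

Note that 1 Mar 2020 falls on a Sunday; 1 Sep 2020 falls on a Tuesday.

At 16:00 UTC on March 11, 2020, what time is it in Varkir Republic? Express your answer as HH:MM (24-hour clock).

21:00

1 March 2020 is a Sunday, so the first Sunday is March 1 and the second is March 8.
1 September 2020 is a Tuesday, so the first Sunday is September 6 and the fourth is September 27.
At the standard offset (UTC+04:00), 16:00 UTC + 4h = 20:00 Varkir Republic standard time.
The standard-time date in Varkir Republic, March 11, 2020, falls between 8 March and 27 September, so daylight saving is in effect and Varkir Republic is at UTC+05:00.
16:00 UTC + 5h = 21:00 local.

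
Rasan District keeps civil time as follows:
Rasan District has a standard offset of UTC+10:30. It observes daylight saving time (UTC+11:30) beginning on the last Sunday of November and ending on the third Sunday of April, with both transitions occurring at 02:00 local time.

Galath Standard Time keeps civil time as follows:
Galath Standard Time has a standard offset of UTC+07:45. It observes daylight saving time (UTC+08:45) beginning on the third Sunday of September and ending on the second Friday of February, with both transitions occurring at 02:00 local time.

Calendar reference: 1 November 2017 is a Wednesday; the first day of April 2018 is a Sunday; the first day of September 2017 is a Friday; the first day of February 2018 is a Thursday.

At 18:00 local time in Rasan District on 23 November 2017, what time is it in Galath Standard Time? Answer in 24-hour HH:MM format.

1 November 2017 is a Wednesday, so Sundays fall on 5, 12, 19, 26; the last is November 26.
1 April 2018 is a Sunday, so the first Sunday is April 1 and the third is April 15.
23 November 2017 does not fall between 26 November 2017 and 15 April 2018, so daylight saving is not in effect and Rasan District is at UTC+10:30.
18:00 Rasan District − 10h30m = 07:30 UTC.
1 September 2017 is a Friday, so the first Sunday is September 3 and the third is September 17.
1 February 2018 is a Thursday, so the first Friday is February 2 and the second is February 9.
At the standard offset (UTC+07:45), 07:30 UTC + 7h45m = 15:15 Galath Standard Time standard time.
The standard-time date in Galath Standard Time, 23 November 2017, falls between 17 September 2017 and 9 February 2018, so daylight saving is in effect and Galath Standard Time is at UTC+08:45.
07:30 UTC + 8h45m = 16:15 Galath Standard Time.

16:15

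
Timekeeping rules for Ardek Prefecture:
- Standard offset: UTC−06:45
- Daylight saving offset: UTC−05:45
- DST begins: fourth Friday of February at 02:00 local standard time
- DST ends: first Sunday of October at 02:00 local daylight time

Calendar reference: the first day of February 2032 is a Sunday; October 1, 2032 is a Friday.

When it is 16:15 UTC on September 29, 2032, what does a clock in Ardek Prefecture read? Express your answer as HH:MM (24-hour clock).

10:30

1 February 2032 is a Sunday, so the first Friday is February 6 and the fourth is February 27.
1 October 2032 is a Friday, so the first Sunday is October 3.
At the standard offset (UTC−06:45), 16:15 UTC − 6h45m = 09:30 Ardek Prefecture standard time.
The standard-time date in Ardek Prefecture, September 29, 2032, falls between 27 February and 3 October, so daylight saving is in effect and Ardek Prefecture is at UTC−05:45.
16:15 UTC − 5h45m = 10:30 local.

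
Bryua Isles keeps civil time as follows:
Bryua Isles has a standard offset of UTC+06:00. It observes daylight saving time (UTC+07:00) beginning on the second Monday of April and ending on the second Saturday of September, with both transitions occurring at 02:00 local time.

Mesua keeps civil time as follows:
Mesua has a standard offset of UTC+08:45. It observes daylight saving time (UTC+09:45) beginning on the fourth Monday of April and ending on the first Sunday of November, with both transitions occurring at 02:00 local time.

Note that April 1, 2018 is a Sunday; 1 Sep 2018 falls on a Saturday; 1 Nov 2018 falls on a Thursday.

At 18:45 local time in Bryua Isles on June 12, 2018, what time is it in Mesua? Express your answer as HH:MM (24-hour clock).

21:30

1 April 2018 is a Sunday, so the first Monday is April 2 and the second is April 9.
1 September 2018 is a Saturday, so the first Saturday is September 1 and the second is September 8.
Daylight saving runs 9 April – 8 September; June 12, 2018 is inside that window, so Bryua Isles is at UTC+07:00.
18:45 Bryua Isles − 7h = 11:45 UTC.
1 April 2018 is a Sunday, so the first Monday is April 2 and the fourth is April 23.
1 November 2018 is a Thursday, so the first Sunday is November 4.
At the standard offset (UTC+08:45), 11:45 UTC + 8h45m = 20:30 Mesua standard time.
Daylight saving runs 23 April – 4 November; the standard-time date in Mesua, June 12, 2018, is inside that window, so Mesua is at UTC+09:45.
11:45 UTC + 9h45m = 21:30 Mesua.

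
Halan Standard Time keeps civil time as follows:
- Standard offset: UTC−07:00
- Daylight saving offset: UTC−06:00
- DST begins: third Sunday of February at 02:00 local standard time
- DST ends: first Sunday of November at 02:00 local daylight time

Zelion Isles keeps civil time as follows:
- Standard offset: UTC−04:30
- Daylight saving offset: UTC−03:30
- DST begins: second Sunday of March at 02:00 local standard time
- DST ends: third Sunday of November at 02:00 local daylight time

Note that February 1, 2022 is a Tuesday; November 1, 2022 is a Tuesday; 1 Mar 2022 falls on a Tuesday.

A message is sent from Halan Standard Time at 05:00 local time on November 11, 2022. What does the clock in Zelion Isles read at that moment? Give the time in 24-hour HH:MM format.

1 February 2022 is a Tuesday, so the first Sunday is February 6 and the third is February 20.
1 November 2022 is a Tuesday, so the first Sunday is November 6.
November 11, 2022 does not fall between 20 February and 6 November, so daylight saving is not in effect and Halan Standard Time is at UTC−07:00.
05:00 Halan Standard Time + 7h = 12:00 UTC.
1 March 2022 is a Tuesday, so the first Sunday is March 6 and the second is March 13.
1 November 2022 is a Tuesday, so the first Sunday is November 6 and the third is November 20.
At the standard offset (UTC−04:30), 12:00 UTC − 4h30m = 07:30 Zelion Isles standard time.
The standard-time date in Zelion Isles, November 11, 2022, lies within the daylight-saving period (13 March – 20 November), so Zelion Isles is on daylight time, UTC−03:30.
12:00 UTC − 3h30m = 08:30 Zelion Isles.

08:30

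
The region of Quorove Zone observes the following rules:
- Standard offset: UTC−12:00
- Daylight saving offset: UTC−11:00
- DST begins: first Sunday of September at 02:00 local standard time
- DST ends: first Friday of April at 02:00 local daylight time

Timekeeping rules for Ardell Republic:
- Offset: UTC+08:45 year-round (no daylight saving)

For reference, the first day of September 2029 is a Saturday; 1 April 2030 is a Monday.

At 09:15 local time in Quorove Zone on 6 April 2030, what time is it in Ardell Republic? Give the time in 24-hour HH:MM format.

1 September 2029 is a Saturday, so the first Sunday is September 2.
1 April 2030 is a Monday, so the first Friday is April 5.
6 April 2030 does not fall between 2 September 2029 and 5 April 2030, so daylight saving is not in effect and Quorove Zone is at UTC−12:00.
09:15 Quorove Zone + 12h = 21:15 UTC.
Ardell Republic has no daylight saving, so its offset is UTC+08:45 year-round.
21:15 UTC + 8h45m = 06:00 Ardell Republic (rolling into the next day, 7 April 2030).

06:00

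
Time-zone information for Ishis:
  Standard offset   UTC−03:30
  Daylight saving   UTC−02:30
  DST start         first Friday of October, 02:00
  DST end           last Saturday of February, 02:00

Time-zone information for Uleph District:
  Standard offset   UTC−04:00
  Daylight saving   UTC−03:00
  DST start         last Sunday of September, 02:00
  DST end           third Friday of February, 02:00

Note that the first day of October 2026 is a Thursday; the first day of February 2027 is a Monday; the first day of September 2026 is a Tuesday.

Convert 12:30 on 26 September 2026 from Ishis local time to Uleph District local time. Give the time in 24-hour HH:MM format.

1 October 2026 is a Thursday, so the first Friday is October 2.
1 February 2027 is a Monday, so Saturdays fall on 6, 13, 20, 27; the last is February 27.
26 September 2026 does not fall between 2 October 2026 and 27 February 2027, so daylight saving is not in effect and Ishis is at UTC−03:30.
12:30 Ishis + 3h30m = 16:00 UTC.
1 September 2026 is a Tuesday, so Sundays fall on 6, 13, 20, 27; the last is September 27.
1 February 2027 is a Monday, so the first Friday is February 5 and the third is February 19.
At the standard offset (UTC−04:00), 16:00 UTC − 4h = 12:00 Uleph District standard time.
The standard-time date in Uleph District, 26 September 2026, does not fall between 27 September 2026 and 19 February 2027, so daylight saving is not in effect and Uleph District is at UTC−04:00.
16:00 UTC − 4h = 12:00 Uleph District.

12:00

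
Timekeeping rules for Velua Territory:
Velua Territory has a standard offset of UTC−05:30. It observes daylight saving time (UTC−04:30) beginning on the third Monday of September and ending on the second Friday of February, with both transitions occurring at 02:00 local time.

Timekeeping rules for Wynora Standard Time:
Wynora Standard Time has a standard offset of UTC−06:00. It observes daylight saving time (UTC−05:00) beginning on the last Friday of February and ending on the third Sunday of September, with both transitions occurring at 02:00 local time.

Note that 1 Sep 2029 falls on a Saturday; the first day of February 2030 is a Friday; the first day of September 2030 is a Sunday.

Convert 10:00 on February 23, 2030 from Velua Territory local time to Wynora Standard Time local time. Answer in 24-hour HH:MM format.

1 September 2029 is a Saturday, so the first Monday is September 3 and the third is September 17.
1 February 2030 is a Friday, so the first Friday is February 1 and the second is February 8.
February 23, 2030 is outside the daylight-saving period (17 September 2029 – 8 February 2030), so Velua Territory is on standard time, UTC−05:30.
10:00 Velua Territory + 5h30m = 15:30 UTC.
1 February 2030 is a Friday, so Fridays fall on 1, 8, 15, 22; the last is February 22.
1 September 2030 is a Sunday, so the first Sunday is September 1 and the third is September 15.
At the standard offset (UTC−06:00), 15:30 UTC − 6h = 09:30 Wynora Standard Time standard time.
Daylight saving runs 22 February – 15 September; the standard-time date in Wynora Standard Time, February 23, 2030, is inside that window, so Wynora Standard Time is at UTC−05:00.
15:30 UTC − 5h = 10:30 Wynora Standard Time.

10:30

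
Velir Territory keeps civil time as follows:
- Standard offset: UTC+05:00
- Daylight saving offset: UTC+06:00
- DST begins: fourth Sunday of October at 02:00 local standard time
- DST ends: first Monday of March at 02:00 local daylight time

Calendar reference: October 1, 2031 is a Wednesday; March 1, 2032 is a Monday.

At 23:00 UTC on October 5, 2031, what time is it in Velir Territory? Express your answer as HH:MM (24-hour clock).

1 October 2031 is a Wednesday, so the first Sunday is October 5 and the fourth is October 26.
1 March 2032 is a Monday, so the first Monday is March 1.
At the standard offset (UTC+05:00), 23:00 UTC + 5h = 04:00 Velir Territory standard time (rolling into the next day, 6 October 2031).
The standard-time date in Velir Territory, October 6, 2031, is outside the daylight-saving period (26 October 2031 – 1 March 2032), so Velir Territory is on standard time, UTC+05:00.
23:00 UTC + 5h = 04:00 local (rolling into the next day, 6 October 2031).

04:00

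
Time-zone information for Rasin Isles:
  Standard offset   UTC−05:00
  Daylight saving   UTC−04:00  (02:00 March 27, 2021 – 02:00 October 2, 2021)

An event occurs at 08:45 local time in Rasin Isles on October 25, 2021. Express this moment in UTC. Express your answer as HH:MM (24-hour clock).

October 25, 2021 is outside the daylight-saving period (27 March – 2 October), so Rasin Isles is on standard time, UTC−05:00.
08:45 local + 5h = 13:45 UTC.

13:45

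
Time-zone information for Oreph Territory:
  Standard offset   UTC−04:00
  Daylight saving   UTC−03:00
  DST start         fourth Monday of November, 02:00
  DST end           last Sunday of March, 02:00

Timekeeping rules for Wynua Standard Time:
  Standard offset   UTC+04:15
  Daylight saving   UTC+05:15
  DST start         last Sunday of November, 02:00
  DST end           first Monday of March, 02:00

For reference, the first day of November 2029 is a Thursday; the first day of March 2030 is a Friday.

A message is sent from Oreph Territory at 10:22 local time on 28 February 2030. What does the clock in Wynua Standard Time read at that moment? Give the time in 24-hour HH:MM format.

18:37

1 November 2029 is a Thursday, so the first Monday is November 5 and the fourth is November 26.
1 March 2030 is a Friday, so Sundays fall on 3, 10, 17, 24, 31; the last is March 31.
28 February 2030 falls between 26 November 2029 and 31 March 2030, so daylight saving is in effect and Oreph Territory is at UTC−03:00.
10:22 Oreph Territory + 3h = 13:22 UTC.
1 November 2029 is a Thursday, so Sundays fall on 4, 11, 18, 25; the last is November 25.
1 March 2030 is a Friday, so the first Monday is March 4.
At the standard offset (UTC+04:15), 13:22 UTC + 4h15m = 17:37 Wynua Standard Time standard time.
The standard-time date in Wynua Standard Time, 28 February 2030, falls between 25 November 2029 and 4 March 2030, so daylight saving is in effect and Wynua Standard Time is at UTC+05:15.
13:22 UTC + 5h15m = 18:37 Wynua Standard Time.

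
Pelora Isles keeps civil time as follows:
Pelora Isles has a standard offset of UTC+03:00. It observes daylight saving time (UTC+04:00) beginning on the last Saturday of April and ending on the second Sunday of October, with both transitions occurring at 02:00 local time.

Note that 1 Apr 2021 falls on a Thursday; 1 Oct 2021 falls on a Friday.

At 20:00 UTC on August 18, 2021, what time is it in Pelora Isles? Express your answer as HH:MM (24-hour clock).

1 April 2021 is a Thursday, so Saturdays fall on 3, 10, 17, 24; the last is April 24.
1 October 2021 is a Friday, so the first Sunday is October 3 and the second is October 10.
At the standard offset (UTC+03:00), 20:00 UTC + 3h = 23:00 Pelora Isles standard time.
Daylight saving runs 24 April – 10 October; the standard-time date in Pelora Isles, August 18, 2021, is inside that window, so Pelora Isles is at UTC+04:00.
20:00 UTC + 4h = 00:00 local (rolling into the next day, 19 August 2021).

00:00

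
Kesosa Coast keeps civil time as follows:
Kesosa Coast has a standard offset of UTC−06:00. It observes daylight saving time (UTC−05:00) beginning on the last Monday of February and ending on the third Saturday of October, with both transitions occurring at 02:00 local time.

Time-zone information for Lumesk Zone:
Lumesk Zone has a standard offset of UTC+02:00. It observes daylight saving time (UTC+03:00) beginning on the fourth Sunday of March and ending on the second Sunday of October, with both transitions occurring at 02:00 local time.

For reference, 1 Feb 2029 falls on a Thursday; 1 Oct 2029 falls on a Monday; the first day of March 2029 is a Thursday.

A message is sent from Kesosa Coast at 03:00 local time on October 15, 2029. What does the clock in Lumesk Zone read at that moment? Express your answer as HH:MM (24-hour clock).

1 February 2029 is a Thursday, so Mondays fall on 5, 12, 19, 26; the last is February 26.
1 October 2029 is a Monday, so the first Saturday is October 6 and the third is October 20.
October 15, 2029 lies within the daylight-saving period (26 February – 20 October), so Kesosa Coast is on daylight time, UTC−05:00.
03:00 Kesosa Coast + 5h = 08:00 UTC.
1 March 2029 is a Thursday, so the first Sunday is March 4 and the fourth is March 25.
1 October 2029 is a Monday, so the first Sunday is October 7 and the second is October 14.
At the standard offset (UTC+02:00), 08:00 UTC + 2h = 10:00 Lumesk Zone standard time.
The standard-time date in Lumesk Zone, October 15, 2029, does not fall between 25 March and 14 October, so daylight saving is not in effect and Lumesk Zone is at UTC+02:00.
08:00 UTC + 2h = 10:00 Lumesk Zone.

10:00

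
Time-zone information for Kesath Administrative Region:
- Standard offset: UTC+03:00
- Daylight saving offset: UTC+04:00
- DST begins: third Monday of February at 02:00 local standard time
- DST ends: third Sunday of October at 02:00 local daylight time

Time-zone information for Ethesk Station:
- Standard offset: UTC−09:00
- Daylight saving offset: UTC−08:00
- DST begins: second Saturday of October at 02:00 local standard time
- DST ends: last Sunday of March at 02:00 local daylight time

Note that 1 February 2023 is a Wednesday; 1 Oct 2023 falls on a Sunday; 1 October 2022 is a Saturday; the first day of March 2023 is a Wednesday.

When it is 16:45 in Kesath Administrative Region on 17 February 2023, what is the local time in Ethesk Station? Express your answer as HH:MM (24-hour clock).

05:45

1 February 2023 is a Wednesday, so the first Monday is February 6 and the third is February 20.
1 October 2023 is a Sunday, so the first Sunday is October 1 and the third is October 15.
17 February 2023 is outside the daylight-saving period (20 February – 15 October), so Kesath Administrative Region is on standard time, UTC+03:00.
16:45 Kesath Administrative Region − 3h = 13:45 UTC.
1 October 2022 is a Saturday, so the first Saturday is October 1 and the second is October 8.
1 March 2023 is a Wednesday, so Sundays fall on 5, 12, 19, 26; the last is March 26.
At the standard offset (UTC−09:00), 13:45 UTC − 9h = 04:45 Ethesk Station standard time.
The standard-time date in Ethesk Station, 17 February 2023, lies within the daylight-saving period (8 October 2022 – 26 March 2023), so Ethesk Station is on daylight time, UTC−08:00.
13:45 UTC − 8h = 05:45 Ethesk Station.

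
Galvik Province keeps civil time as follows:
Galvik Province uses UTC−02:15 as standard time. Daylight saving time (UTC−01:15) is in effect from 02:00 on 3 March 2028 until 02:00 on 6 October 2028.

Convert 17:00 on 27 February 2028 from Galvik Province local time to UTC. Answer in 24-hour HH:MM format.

27 February 2028 does not fall between 3 March and 6 October, so daylight saving is not in effect and Galvik Province is at UTC−02:15.
17:00 local + 2h15m = 19:15 UTC.

19:15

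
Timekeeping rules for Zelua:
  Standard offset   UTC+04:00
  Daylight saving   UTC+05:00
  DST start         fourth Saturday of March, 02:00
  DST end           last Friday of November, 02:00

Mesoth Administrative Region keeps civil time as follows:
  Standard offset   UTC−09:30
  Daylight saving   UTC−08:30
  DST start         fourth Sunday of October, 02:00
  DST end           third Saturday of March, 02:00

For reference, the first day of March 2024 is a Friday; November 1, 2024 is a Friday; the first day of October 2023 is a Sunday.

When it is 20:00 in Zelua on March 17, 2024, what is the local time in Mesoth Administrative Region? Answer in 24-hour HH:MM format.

06:30

1 March 2024 is a Friday, so the first Saturday is March 2 and the fourth is March 23.
1 November 2024 is a Friday, so Fridays fall on 1, 8, 15, 22, 29; the last is November 29.
March 17, 2024 is outside the daylight-saving period (23 March – 29 November), so Zelua is on standard time, UTC+04:00.
20:00 Zelua − 4h = 16:00 UTC.
1 October 2023 is a Sunday, so the first Sunday is October 1 and the fourth is October 22.
1 March 2024 is a Friday, so the first Saturday is March 2 and the third is March 16.
At the standard offset (UTC−09:30), 16:00 UTC − 9h30m = 06:30 Mesoth Administrative Region standard time.
The standard-time date in Mesoth Administrative Region, March 17, 2024, is outside the daylight-saving period (22 October 2023 – 16 March 2024), so Mesoth Administrative Region is on standard time, UTC−09:30.
16:00 UTC − 9h30m = 06:30 Mesoth Administrative Region.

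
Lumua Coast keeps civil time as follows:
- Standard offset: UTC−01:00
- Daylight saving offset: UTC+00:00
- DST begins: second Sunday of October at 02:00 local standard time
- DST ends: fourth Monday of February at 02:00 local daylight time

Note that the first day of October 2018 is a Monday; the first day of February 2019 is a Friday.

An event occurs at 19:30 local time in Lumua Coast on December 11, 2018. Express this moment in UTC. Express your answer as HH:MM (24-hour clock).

1 October 2018 is a Monday, so the first Sunday is October 7 and the second is October 14.
1 February 2019 is a Friday, so the first Monday is February 4 and the fourth is February 25.
December 11, 2018 lies within the daylight-saving period (14 October 2018 – 25 February 2019), so Lumua Coast is on daylight time, UTC+00:00.
19:30 local − 0h = 19:30 UTC.

19:30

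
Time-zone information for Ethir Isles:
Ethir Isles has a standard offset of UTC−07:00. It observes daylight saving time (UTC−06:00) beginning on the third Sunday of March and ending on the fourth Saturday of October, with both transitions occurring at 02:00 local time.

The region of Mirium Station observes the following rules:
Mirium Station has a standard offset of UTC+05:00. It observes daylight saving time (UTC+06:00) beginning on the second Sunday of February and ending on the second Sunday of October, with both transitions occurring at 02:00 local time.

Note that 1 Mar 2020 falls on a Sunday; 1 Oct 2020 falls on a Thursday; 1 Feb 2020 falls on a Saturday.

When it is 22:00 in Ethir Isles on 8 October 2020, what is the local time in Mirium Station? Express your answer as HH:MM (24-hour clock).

1 March 2020 is a Sunday, so the first Sunday is March 1 and the third is March 15.
1 October 2020 is a Thursday, so the first Saturday is October 3 and the fourth is October 24.
8 October 2020 falls between 15 March and 24 October, so daylight saving is in effect and Ethir Isles is at UTC−06:00.
22:00 Ethir Isles + 6h = 04:00 UTC (rolling into the next day, 9 October 2020).
1 February 2020 is a Saturday, so the first Sunday is February 2 and the second is February 9.
1 October 2020 is a Thursday, so the first Sunday is October 4 and the second is October 11.
At the standard offset (UTC+05:00), 04:00 UTC + 5h = 09:00 Mirium Station standard time.
Daylight saving runs 9 February – 11 October; the standard-time date in Mirium Station, 9 October 2020, is inside that window, so Mirium Station is at UTC+06:00.
04:00 UTC + 6h = 10:00 Mirium Station.

10:00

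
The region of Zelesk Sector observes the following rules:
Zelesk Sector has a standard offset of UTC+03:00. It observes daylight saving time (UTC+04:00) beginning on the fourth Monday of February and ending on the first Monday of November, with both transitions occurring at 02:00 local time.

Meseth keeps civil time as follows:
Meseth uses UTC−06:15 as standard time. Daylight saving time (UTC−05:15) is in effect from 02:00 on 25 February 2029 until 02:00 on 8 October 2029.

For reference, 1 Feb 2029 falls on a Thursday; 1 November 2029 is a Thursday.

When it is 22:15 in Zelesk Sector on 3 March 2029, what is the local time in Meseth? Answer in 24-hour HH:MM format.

1 February 2029 is a Thursday, so the first Monday is February 5 and the fourth is February 26.
1 November 2029 is a Thursday, so the first Monday is November 5.
3 March 2029 falls between 26 February and 5 November, so daylight saving is in effect and Zelesk Sector is at UTC+04:00.
22:15 Zelesk Sector − 4h = 18:15 UTC.
At the standard offset (UTC−06:15), 18:15 UTC − 6h15m = 12:00 Meseth standard time.
Daylight saving runs 25 February – 8 October; the standard-time date in Meseth, 3 March 2029, is inside that window, so Meseth is at UTC−05:15.
18:15 UTC − 5h15m = 13:00 Meseth.

13:00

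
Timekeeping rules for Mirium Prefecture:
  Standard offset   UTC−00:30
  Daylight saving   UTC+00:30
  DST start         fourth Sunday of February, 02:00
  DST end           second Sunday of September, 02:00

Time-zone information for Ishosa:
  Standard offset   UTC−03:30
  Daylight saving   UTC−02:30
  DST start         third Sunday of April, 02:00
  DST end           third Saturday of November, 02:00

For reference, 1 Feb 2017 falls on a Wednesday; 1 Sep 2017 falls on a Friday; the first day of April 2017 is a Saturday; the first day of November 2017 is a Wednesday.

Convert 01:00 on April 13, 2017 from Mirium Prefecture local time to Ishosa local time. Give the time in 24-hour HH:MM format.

21:00

1 February 2017 is a Wednesday, so the first Sunday is February 5 and the fourth is February 26.
1 September 2017 is a Friday, so the first Sunday is September 3 and the second is September 10.
April 13, 2017 lies within the daylight-saving period (26 February – 10 September), so Mirium Prefecture is on daylight time, UTC+00:30.
01:00 Mirium Prefecture − 0h30m = 00:30 UTC.
1 April 2017 is a Saturday, so the first Sunday is April 2 and the third is April 16.
1 November 2017 is a Wednesday, so the first Saturday is November 4 and the third is November 18.
At the standard offset (UTC−03:30), 00:30 UTC − 3h30m = 21:00 Ishosa standard time (rolling into the previous day, 12 April 2017).
The standard-time date in Ishosa, April 12, 2017, is outside the daylight-saving period (16 April – 18 November), so Ishosa is on standard time, UTC−03:30.
00:30 UTC − 3h30m = 21:00 Ishosa (rolling into the previous day, 12 April 2017).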